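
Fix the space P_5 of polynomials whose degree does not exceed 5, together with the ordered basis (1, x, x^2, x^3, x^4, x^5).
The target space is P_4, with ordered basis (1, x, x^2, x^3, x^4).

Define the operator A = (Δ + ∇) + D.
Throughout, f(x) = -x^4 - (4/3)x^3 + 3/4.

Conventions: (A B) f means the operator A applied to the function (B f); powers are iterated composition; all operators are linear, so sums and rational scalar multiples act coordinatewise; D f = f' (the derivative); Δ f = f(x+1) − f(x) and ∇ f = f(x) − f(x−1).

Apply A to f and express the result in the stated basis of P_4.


the image equals g(x) = -12x^3 - 12x^2 - 8x - 8/3

Δ f = -4x^3 - 10x^2 - 8x - 7/3
∇ f = -4x^3 + 2x^2 - 1/3
(Δ + ∇) f = -8x^3 - 8x^2 - 8x - 8/3
D f = -4x^3 - 4x^2
((Δ + ∇) + D) f = -12x^3 - 12x^2 - 8x - 8/3


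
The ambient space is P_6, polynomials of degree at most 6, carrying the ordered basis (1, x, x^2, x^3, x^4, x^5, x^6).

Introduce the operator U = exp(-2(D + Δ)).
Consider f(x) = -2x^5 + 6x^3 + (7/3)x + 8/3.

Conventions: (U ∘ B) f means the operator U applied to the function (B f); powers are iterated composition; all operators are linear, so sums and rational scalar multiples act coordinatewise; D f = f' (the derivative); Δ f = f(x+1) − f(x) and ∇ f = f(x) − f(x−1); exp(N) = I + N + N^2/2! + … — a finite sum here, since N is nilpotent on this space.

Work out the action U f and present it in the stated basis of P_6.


order-1 term: 40x^4 + 40x^3 - 32x^2 - 16x - 52/3
order-2 term: -320x^3 - 480x^2 - 152x - 16
order-3 term: 1280x^2 + 1920x + 736
order-4 term: -2560x - 2560
order-5 term: 2048
the series for exp(-2(D + Δ)) f terminates at order 5
exp(-2(D + Δ)) f = -2x^5 + 40x^4 - 274x^3 + 768x^2 - (2417/3)x + 580/3

g(x) = -2x^5 + 40x^4 - 274x^3 + 768x^2 - (2417/3)x + 580/3


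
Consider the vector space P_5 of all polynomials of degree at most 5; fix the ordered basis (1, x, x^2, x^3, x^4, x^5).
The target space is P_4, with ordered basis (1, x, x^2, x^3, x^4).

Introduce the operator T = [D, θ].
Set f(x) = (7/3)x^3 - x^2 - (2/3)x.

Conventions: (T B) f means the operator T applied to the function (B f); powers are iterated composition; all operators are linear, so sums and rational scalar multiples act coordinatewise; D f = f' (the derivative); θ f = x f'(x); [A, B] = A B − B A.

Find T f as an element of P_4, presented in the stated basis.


θ f = 7x^3 - 2x^2 - (2/3)x
D θ f = 21x^2 - 4x - 2/3
D f = 7x^2 - 2x - 2/3
θ D f = 14x^2 - 2x
[D, θ] f = 7x^2 - 2x - 2/3

g(x) = 7x^2 - 2x - 2/3


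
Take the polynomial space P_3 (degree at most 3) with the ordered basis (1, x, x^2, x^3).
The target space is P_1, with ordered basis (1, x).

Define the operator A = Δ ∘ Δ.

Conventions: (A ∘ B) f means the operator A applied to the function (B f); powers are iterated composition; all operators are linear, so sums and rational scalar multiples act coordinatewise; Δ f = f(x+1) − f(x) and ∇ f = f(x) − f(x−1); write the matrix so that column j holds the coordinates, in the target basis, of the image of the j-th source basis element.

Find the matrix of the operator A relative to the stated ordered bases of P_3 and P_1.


the matrix is [[0, 0, 2, 6]; [0, 0, 0, 6]] (rows listed top to bottom)

image of 1: 0
image of x: 0
image of x^2: 2
image of x^3: 6x + 6
each image's coordinates form column j of the matrix


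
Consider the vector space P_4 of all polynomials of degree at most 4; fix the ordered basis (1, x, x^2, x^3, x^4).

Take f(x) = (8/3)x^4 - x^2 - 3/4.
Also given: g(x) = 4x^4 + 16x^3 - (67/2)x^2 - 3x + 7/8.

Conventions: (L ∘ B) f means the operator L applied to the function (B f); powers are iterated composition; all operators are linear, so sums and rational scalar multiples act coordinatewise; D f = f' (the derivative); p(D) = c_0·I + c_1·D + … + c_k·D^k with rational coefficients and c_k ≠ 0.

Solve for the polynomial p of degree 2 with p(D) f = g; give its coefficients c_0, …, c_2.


p(D) = (3/2)·I + (3/2)·D − D^2, i.e. c_0 = 3/2, c_1 = 3/2, c_2 = -1

D^0 f = (8/3)x^4 - x^2 - 3/4
D^1 f = (32/3)x^3 - 2x
D^2 f = 32x^2 - 2
matching coefficients of g against c_0 f + c_1 Df + … from the top degree down determines the c_i
solution: c_0 = 3/2, c_1 = 3/2, c_2 = -1


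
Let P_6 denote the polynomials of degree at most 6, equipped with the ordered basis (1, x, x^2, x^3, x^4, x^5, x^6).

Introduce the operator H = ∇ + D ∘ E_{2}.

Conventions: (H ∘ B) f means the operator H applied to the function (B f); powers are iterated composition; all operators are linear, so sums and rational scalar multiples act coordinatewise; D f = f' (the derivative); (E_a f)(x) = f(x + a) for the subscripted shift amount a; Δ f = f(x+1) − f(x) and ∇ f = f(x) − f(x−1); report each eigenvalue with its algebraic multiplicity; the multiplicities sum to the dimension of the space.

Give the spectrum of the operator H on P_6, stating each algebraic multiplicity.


image of 1: 0
image of x: 2
image of x^2: 4x + 3
image of x^3: 6x^2 + 9x + 13
image of x^4: 8x^3 + 18x^2 + 52x + 31
image of x^5: 10x^4 + 30x^3 + 130x^2 + 155x + 81
image of x^6: 12x^5 + 45x^4 + 260x^3 + 465x^2 + 486x + 191
the matrix is upper triangular; its diagonal is (0, 0, 0, 0, 0, 0, 0)
for a triangular matrix the eigenvalues are the diagonal entries, with algebraic multiplicity their repetition count

λ = 0 (multiplicity 7)


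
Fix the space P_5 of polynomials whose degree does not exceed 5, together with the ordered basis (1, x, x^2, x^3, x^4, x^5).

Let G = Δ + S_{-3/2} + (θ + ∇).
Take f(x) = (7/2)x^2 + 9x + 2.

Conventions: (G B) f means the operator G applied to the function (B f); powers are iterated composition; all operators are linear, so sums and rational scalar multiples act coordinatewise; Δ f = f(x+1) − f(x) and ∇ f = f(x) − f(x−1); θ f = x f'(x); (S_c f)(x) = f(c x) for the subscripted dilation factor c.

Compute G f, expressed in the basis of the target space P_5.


Δ f = 7x + 25/2
S_{-3/2} f = (63/8)x^2 - (27/2)x + 2
θ f = 7x^2 + 9x
∇ f = 7x + 11/2
(θ + ∇) f = 7x^2 + 16x + 11/2
(Δ + S_{-3/2} + (θ + ∇)) f = (119/8)x^2 + (19/2)x + 20

the image equals g(x) = (119/8)x^2 + (19/2)x + 20


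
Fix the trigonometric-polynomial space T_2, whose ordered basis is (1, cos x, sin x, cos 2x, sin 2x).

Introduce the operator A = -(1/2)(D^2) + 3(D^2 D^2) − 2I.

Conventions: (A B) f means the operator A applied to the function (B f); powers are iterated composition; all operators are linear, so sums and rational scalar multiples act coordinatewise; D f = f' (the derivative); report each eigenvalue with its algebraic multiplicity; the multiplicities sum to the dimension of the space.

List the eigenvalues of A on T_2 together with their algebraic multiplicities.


image of 1: -2
image of cos x: (3/2)cos x
image of sin x: (3/2)sin x
image of cos 2x: 48cos 2x
image of sin 2x: 48sin 2x
the matrix is diagonal; its diagonal is (-2, 3/2, 3/2, 48, 48)
for a triangular matrix the eigenvalues are the diagonal entries, with algebraic multiplicity their repetition count

λ = -2 (multiplicity 1), λ = 3/2 (multiplicity 2), λ = 48 (multiplicity 2)


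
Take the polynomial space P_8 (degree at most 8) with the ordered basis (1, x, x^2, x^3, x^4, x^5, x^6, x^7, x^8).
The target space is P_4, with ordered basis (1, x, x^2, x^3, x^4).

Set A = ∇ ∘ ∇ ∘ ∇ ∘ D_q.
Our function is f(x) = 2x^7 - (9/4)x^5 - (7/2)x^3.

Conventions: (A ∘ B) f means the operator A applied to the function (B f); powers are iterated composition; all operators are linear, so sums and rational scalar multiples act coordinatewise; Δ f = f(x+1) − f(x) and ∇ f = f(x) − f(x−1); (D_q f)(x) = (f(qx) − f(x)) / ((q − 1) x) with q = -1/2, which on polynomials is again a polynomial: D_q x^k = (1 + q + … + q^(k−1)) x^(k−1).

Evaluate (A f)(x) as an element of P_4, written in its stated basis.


D_q f = (43/32)x^6 - (99/64)x^4 - (21/8)x^2
∇ D_q f = (129/16)x^5 - (645/32)x^4 + (331/16)x^3 - (87/8)x^2 - (27/8)x + 181/64
∇ ∇ D_q f = (645/16)x^4 - (645/4)x^3 + (2109/8)x^2 - (819/4)x + 1805/32
∇ ∇ ∇ D_q f = (645/4)x^3 - (5805/8)x^2 + (4689/4)x - 10719/16

g(x) = (645/4)x^3 - (5805/8)x^2 + (4689/4)x - 10719/16


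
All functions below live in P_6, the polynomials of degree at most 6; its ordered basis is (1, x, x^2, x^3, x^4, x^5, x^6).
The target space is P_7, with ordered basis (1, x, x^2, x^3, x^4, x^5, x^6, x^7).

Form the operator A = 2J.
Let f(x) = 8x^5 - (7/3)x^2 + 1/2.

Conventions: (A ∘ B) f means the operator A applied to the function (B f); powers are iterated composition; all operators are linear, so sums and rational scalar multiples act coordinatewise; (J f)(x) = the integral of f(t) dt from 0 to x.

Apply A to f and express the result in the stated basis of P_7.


J f = (4/3)x^6 - (7/9)x^3 + (1/2)x
(2J) f = (8/3)x^6 - (14/9)x^3 + x

the image equals g(x) = (8/3)x^6 - (14/9)x^3 + x


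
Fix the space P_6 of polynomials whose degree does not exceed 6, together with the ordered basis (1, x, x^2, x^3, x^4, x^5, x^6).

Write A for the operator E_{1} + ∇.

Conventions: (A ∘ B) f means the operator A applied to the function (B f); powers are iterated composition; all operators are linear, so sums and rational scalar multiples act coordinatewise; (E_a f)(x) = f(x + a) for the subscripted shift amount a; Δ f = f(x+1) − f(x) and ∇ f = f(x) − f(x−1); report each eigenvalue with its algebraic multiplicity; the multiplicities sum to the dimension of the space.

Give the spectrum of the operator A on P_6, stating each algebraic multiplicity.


image of 1: 1
image of x: x + 2
image of x^2: x^2 + 4x
image of x^3: x^3 + 6x^2 + 2
image of x^4: x^4 + 8x^3 + 8x
image of x^5: x^5 + 10x^4 + 20x^2 + 2
image of x^6: x^6 + 12x^5 + 40x^3 + 12x
the matrix is upper triangular; its diagonal is (1, 1, 1, 1, 1, 1, 1)
for a triangular matrix the eigenvalues are the diagonal entries, with algebraic multiplicity their repetition count

λ = 1 (multiplicity 7)


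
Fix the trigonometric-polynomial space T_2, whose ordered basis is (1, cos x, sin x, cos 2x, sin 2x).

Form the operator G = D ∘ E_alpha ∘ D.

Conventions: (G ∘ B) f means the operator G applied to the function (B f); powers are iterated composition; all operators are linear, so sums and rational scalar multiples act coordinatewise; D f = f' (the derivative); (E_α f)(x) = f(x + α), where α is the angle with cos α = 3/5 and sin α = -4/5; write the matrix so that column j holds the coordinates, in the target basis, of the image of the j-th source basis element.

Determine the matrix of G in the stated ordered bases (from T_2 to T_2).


image of 1: 0
image of cos x: -(3/5)cos x - (4/5)sin x
image of sin x: (4/5)cos x - (3/5)sin x
image of cos 2x: (28/25)cos 2x - (96/25)sin 2x
image of sin 2x: (96/25)cos 2x + (28/25)sin 2x
each image's coordinates form column j of the matrix

the matrix is [[0, 0, 0, 0, 0]; [0, -3/5, 4/5, 0, 0]; [0, -4/5, -3/5, 0, 0]; [0, 0, 0, 28/25, 96/25]; [0, 0, 0, -96/25, 28/25]] (rows listed top to bottom)


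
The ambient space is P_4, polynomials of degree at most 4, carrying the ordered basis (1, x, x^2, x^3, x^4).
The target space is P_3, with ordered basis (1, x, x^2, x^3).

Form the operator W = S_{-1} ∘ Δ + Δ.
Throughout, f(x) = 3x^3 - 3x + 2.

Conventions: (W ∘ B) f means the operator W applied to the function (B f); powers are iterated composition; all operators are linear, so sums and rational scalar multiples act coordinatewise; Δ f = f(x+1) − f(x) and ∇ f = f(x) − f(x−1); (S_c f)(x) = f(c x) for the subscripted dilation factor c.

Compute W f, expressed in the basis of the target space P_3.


g(x) = 18x^2

Δ f = 9x^2 + 9x
S_{-1} Δ f = 9x^2 - 9x
Δ f = 9x^2 + 9x
(S_{-1} ∘ Δ + Δ) f = 18x^2


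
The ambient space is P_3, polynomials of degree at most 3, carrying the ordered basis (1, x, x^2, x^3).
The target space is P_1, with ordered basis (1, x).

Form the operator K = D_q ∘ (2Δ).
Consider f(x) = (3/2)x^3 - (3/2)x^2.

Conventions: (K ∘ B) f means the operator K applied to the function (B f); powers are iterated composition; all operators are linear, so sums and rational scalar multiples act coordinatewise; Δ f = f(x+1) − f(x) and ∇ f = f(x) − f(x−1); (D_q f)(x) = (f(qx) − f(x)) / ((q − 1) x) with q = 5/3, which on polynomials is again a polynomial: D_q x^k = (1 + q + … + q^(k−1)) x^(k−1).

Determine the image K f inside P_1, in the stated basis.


g(x) = 24x + 3

Δ f = (9/2)x^2 + (3/2)x
(2Δ) f = 9x^2 + 3x
D_q (2Δ) f = 24x + 3


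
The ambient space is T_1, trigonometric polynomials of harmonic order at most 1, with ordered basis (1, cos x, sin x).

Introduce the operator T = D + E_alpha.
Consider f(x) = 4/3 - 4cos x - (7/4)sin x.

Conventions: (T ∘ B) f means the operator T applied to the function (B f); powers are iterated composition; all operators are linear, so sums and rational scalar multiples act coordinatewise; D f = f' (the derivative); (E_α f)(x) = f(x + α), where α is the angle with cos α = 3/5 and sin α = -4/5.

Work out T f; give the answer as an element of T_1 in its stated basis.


the result is g(x) = 4/3 - (11/4)cos x - (1/4)sin x

D f = -(7/4)cos x + 4sin x
E_alpha f = 4/3 - cos x - (17/4)sin x
(D + E_alpha) f = 4/3 - (11/4)cos x - (1/4)sin x


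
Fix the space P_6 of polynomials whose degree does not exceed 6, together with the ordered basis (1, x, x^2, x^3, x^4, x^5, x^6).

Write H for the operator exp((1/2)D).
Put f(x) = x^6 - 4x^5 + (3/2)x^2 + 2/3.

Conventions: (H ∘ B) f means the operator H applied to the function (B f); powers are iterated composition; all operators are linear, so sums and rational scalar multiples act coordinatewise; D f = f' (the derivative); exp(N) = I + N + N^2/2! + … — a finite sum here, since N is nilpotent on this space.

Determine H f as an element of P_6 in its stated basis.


order-1 term: 3x^5 - 10x^4 + (3/2)x
order-2 term: (15/4)x^4 - 10x^3 + 3/8
order-3 term: (5/2)x^3 - 5x^2
order-4 term: (15/16)x^2 - (5/4)x
order-5 term: (3/16)x - 1/8
order-6 term: 1/64
the series for exp((1/2)D) f terminates at order 6
exp((1/2)D) f = x^6 - x^5 - (25/4)x^4 - (15/2)x^3 - (41/16)x^2 + (7/16)x + 179/192

the image equals g(x) = x^6 - x^5 - (25/4)x^4 - (15/2)x^3 - (41/16)x^2 + (7/16)x + 179/192


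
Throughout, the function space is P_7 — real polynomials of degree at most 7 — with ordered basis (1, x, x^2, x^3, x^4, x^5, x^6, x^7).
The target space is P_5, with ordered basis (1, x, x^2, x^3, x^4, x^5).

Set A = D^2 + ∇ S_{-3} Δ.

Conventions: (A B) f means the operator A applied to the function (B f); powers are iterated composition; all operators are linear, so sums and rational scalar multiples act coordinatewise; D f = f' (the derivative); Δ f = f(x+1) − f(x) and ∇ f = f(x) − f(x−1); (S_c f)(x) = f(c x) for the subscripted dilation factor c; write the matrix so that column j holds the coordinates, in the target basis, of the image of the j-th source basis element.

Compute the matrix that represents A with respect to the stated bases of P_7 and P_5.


image of 1: 0
image of x: 0
image of x^2: -4
image of x^3: 60x - 36
image of x^4: -312x^2 + 432x - 174
image of x^5: 1640x^3 - 3240x^2 + 2610x - 780
image of x^6: -7260x^4 + 19440x^3 - 23490x^2 + 14040x - 3366
image of x^7: 30660x^5 - 102060x^4 + 164430x^3 - 147420x^2 + 70686x - 14196
each image's coordinates form column j of the matrix

the matrix is [[0, 0, -4, -36, -174, -780, -3366, -14196]; [0, 0, 0, 60, 432, 2610, 14040, 70686]; [0, 0, 0, 0, -312, -3240, -23490, -147420]; [0, 0, 0, 0, 0, 1640, 19440, 164430]; [0, 0, 0, 0, 0, 0, -7260, -102060]; [0, 0, 0, 0, 0, 0, 0, 30660]] (rows listed top to bottom)


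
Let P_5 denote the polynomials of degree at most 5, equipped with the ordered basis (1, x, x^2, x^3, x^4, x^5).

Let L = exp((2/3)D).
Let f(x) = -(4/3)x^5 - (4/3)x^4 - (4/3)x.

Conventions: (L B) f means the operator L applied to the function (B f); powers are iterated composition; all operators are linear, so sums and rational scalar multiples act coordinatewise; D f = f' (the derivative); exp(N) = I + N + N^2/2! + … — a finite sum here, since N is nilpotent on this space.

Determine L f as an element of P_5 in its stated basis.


order-1 term: -(40/9)x^4 - (32/9)x^3 - 8/9
order-2 term: -(160/27)x^3 - (32/9)x^2
order-3 term: -(320/81)x^2 - (128/81)x
order-4 term: -(320/243)x - 64/243
order-5 term: -128/729
the series for exp((2/3)D) f terminates at order 5
exp((2/3)D) f = -(4/3)x^5 - (52/9)x^4 - (256/27)x^3 - (608/81)x^2 - (1028/243)x - 968/729

the image equals g(x) = -(4/3)x^5 - (52/9)x^4 - (256/27)x^3 - (608/81)x^2 - (1028/243)x - 968/729


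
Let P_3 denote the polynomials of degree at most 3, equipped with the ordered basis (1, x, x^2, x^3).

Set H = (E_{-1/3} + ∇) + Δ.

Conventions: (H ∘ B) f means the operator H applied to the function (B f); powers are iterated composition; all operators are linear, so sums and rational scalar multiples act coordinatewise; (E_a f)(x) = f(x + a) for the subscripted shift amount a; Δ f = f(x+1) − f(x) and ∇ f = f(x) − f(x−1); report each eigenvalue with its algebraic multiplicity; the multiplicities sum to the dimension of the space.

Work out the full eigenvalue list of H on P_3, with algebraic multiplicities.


λ = 1 (multiplicity 4)

image of 1: 1
image of x: x + 5/3
image of x^2: x^2 + (10/3)x + 1/9
image of x^3: x^3 + 5x^2 + (1/3)x + 53/27
the matrix is upper triangular; its diagonal is (1, 1, 1, 1)
for a triangular matrix the eigenvalues are the diagonal entries, with algebraic multiplicity their repetition count


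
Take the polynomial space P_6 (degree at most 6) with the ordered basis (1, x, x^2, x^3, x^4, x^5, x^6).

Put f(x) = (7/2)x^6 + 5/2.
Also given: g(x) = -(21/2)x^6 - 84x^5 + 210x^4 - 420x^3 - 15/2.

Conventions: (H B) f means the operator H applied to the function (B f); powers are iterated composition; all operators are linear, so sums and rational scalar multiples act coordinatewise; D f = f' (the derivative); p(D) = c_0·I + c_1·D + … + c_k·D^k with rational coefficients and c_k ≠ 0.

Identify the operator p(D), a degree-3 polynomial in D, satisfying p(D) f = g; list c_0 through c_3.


D^0 f = (7/2)x^6 + 5/2
D^1 f = 21x^5
D^2 f = 105x^4
D^3 f = 420x^3
matching coefficients of g against c_0 f + c_1 Df + … from the top degree down determines the c_i
solution: c_0 = -3, c_1 = -4, c_2 = 2, c_3 = -1

c_0 = -3, c_1 = -4, c_2 = 2, c_3 = -1


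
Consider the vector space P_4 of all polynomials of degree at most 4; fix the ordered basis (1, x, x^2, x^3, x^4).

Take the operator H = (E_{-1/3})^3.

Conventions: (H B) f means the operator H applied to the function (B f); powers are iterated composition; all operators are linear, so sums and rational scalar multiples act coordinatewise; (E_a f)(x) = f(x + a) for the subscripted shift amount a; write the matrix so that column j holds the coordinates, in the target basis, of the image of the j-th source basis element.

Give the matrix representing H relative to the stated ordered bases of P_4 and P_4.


image of 1: 1
image of x: x - 1
image of x^2: x^2 - 2x + 1
image of x^3: x^3 - 3x^2 + 3x - 1
image of x^4: x^4 - 4x^3 + 6x^2 - 4x + 1
each image's coordinates form column j of the matrix

the matrix is [[1, -1, 1, -1, 1]; [0, 1, -2, 3, -4]; [0, 0, 1, -3, 6]; [0, 0, 0, 1, -4]; [0, 0, 0, 0, 1]] (rows listed top to bottom)


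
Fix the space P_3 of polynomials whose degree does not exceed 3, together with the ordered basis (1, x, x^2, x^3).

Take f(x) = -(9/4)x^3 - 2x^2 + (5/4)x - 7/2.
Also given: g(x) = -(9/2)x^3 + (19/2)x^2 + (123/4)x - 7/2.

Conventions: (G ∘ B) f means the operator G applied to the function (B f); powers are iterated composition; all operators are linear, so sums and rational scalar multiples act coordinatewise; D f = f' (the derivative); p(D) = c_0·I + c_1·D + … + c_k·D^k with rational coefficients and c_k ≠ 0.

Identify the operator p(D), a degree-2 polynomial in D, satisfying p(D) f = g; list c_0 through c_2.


p(D) = 2·I − 2·D − (3/2)·D^2, i.e. c_0 = 2, c_1 = -2, c_2 = -3/2

D^0 f = -(9/4)x^3 - 2x^2 + (5/4)x - 7/2
D^1 f = -(27/4)x^2 - 4x + 5/4
D^2 f = -(27/2)x - 4
matching coefficients of g against c_0 f + c_1 Df + … from the top degree down determines the c_i
solution: c_0 = 2, c_1 = -2, c_2 = -3/2


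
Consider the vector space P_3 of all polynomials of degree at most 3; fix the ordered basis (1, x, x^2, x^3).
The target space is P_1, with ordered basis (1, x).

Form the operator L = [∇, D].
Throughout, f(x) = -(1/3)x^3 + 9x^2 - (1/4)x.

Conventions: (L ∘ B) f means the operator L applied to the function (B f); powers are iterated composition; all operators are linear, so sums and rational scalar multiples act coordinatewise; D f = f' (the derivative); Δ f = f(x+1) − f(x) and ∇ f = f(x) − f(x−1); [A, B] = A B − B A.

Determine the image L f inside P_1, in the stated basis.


D f = -x^2 + 18x - 1/4
∇ D f = -2x + 19
∇ f = -x^2 + 19x - 115/12
D ∇ f = -2x + 19
[∇, D] f = 0

the result is g(x) = 0


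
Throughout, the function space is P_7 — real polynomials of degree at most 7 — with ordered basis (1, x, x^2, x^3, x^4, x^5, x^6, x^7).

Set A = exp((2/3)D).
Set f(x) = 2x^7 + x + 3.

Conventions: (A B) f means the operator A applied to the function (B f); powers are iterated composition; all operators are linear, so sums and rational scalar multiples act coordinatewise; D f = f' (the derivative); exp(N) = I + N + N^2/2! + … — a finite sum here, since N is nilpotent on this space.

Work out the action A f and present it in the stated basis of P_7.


order-1 term: (28/3)x^6 + 2/3
order-2 term: (56/3)x^5
order-3 term: (560/27)x^4
order-4 term: (1120/81)x^3
order-5 term: (448/81)x^2
order-6 term: (896/729)x
order-7 term: 256/2187
the series for exp((2/3)D) f terminates at order 7
exp((2/3)D) f = 2x^7 + (28/3)x^6 + (56/3)x^5 + (560/27)x^4 + (1120/81)x^3 + (448/81)x^2 + (1625/729)x + 8275/2187

g(x) = 2x^7 + (28/3)x^6 + (56/3)x^5 + (560/27)x^4 + (1120/81)x^3 + (448/81)x^2 + (1625/729)x + 8275/2187


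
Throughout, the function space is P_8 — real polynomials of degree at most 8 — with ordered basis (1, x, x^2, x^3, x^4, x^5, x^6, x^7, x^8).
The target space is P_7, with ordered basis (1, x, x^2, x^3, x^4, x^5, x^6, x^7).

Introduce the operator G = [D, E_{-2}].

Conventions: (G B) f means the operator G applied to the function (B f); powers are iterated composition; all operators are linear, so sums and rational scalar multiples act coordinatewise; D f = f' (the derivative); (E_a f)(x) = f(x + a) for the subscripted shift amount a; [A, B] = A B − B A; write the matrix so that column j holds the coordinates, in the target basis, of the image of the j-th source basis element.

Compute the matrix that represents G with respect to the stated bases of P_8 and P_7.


the matrix is [[0, 0, 0, 0, 0, 0, 0, 0, 0]; [0, 0, 0, 0, 0, 0, 0, 0, 0]; [0, 0, 0, 0, 0, 0, 0, 0, 0]; [0, 0, 0, 0, 0, 0, 0, 0, 0]; [0, 0, 0, 0, 0, 0, 0, 0, 0]; [0, 0, 0, 0, 0, 0, 0, 0, 0]; [0, 0, 0, 0, 0, 0, 0, 0, 0]; [0, 0, 0, 0, 0, 0, 0, 0, 0]] (rows listed top to bottom)

image of 1: 0
image of x: 0
image of x^2: 0
image of x^3: 0
image of x^4: 0
image of x^5: 0
image of x^6: 0
image of x^7: 0
image of x^8: 0
each image's coordinates form column j of the matrix


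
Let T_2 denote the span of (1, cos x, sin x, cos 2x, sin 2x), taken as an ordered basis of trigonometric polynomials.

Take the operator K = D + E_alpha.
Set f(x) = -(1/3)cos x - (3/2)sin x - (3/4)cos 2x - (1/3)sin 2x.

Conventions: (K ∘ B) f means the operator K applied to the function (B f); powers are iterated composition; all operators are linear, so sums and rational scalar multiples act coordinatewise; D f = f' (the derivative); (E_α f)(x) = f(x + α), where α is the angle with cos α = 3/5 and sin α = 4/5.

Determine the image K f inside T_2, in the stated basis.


the result is g(x) = -(29/10)cos x - (3/10)sin x - (233/300)cos 2x + (347/150)sin 2x

D f = -(3/2)cos x + (1/3)sin x - (2/3)cos 2x + (3/2)sin 2x
E_alpha f = -(7/5)cos x - (19/30)sin x - (11/100)cos 2x + (61/75)sin 2x
(D + E_alpha) f = -(29/10)cos x - (3/10)sin x - (233/300)cos 2x + (347/150)sin 2x


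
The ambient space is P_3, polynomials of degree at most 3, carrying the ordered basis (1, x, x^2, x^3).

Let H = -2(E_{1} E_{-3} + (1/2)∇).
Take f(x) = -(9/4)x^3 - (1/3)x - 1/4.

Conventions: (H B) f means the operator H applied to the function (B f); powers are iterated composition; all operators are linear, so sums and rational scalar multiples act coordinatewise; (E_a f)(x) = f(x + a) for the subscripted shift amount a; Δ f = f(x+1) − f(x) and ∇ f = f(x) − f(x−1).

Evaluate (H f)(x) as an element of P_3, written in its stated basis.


E_{-3} f = -(9/4)x^3 + (81/4)x^2 - (733/12)x + 123/2
E_{1} E_{-3} f = -(9/4)x^3 + (27/2)x^2 - (82/3)x + 221/12
∇ f = -(27/4)x^2 + (27/4)x - 31/12
((1/2)∇) f = -(27/8)x^2 + (27/8)x - 31/24
(E_{1} E_{-3} + (1/2)∇) f = -(9/4)x^3 + (81/8)x^2 - (575/24)x + 137/8
(-2(E_{1} E_{-3} + (1/2)∇)) f = (9/2)x^3 - (81/4)x^2 + (575/12)x - 137/4

the image equals g(x) = (9/2)x^3 - (81/4)x^2 + (575/12)x - 137/4


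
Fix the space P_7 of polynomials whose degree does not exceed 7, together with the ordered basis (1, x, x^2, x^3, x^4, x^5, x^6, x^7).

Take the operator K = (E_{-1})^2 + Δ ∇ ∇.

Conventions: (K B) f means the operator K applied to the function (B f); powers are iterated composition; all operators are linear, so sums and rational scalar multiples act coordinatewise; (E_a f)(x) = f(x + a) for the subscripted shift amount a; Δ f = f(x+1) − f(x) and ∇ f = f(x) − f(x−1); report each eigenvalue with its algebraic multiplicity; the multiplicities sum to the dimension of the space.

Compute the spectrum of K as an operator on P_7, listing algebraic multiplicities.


image of 1: 1
image of x: x - 2
image of x^2: x^2 - 4x + 4
image of x^3: x^3 - 6x^2 + 12x - 2
image of x^4: x^4 - 8x^3 + 24x^2 - 8x + 4
image of x^5: x^5 - 10x^4 + 40x^3 - 20x^2 + 20x - 2
image of x^6: x^6 - 12x^5 + 60x^4 - 40x^3 + 60x^2 - 12x + 4
image of x^7: x^7 - 14x^6 + 84x^5 - 70x^4 + 140x^3 - 42x^2 + 28x - 2
the matrix is upper triangular; its diagonal is (1, 1, 1, 1, 1, 1, 1, 1)
for a triangular matrix the eigenvalues are the diagonal entries, with algebraic multiplicity their repetition count

λ = 1 (multiplicity 8)


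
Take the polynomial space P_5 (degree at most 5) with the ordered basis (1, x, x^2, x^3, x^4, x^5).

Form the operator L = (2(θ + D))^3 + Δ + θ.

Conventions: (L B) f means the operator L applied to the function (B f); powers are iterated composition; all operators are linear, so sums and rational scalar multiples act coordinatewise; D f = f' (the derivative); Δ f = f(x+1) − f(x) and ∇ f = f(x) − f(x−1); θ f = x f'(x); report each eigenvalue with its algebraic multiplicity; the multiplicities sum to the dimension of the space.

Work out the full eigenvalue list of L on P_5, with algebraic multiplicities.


image of 1: 0
image of x: 9x + 9
image of x^2: 66x^2 + 114x + 49
image of x^3: 219x^3 + 459x^2 + 291x + 49
image of x^4: 516x^4 + 1188x^3 + 870x^2 + 196x + 1
image of x^5: 1005x^5 + 2445x^4 + 1930x^3 + 490x^2 + 5x + 1
the matrix is upper triangular; its diagonal is (0, 9, 66, 219, 516, 1005)
for a triangular matrix the eigenvalues are the diagonal entries, with algebraic multiplicity their repetition count

λ = 0 (multiplicity 1), λ = 9 (multiplicity 1), λ = 66 (multiplicity 1), λ = 219 (multiplicity 1), λ = 516 (multiplicity 1), λ = 1005 (multiplicity 1)


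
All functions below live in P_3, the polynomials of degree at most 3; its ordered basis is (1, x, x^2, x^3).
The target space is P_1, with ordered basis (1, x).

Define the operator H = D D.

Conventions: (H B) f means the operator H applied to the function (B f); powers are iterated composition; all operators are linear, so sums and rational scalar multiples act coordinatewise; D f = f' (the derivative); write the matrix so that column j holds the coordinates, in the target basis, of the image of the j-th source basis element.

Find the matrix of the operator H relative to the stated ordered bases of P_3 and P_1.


the matrix is [[0, 0, 2, 0]; [0, 0, 0, 6]] (rows listed top to bottom)

image of 1: 0
image of x: 0
image of x^2: 2
image of x^3: 6x
each image's coordinates form column j of the matrix


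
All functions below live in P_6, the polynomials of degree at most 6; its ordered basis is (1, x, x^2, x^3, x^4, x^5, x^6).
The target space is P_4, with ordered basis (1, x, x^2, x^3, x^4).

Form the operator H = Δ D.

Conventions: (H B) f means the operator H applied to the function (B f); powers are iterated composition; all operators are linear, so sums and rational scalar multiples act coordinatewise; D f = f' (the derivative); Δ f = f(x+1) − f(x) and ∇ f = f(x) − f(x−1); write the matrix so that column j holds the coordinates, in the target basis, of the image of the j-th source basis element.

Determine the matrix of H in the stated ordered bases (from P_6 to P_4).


the matrix is [[0, 0, 2, 3, 4, 5, 6]; [0, 0, 0, 6, 12, 20, 30]; [0, 0, 0, 0, 12, 30, 60]; [0, 0, 0, 0, 0, 20, 60]; [0, 0, 0, 0, 0, 0, 30]] (rows listed top to bottom)

image of 1: 0
image of x: 0
image of x^2: 2
image of x^3: 6x + 3
image of x^4: 12x^2 + 12x + 4
image of x^5: 20x^3 + 30x^2 + 20x + 5
image of x^6: 30x^4 + 60x^3 + 60x^2 + 30x + 6
each image's coordinates form column j of the matrix


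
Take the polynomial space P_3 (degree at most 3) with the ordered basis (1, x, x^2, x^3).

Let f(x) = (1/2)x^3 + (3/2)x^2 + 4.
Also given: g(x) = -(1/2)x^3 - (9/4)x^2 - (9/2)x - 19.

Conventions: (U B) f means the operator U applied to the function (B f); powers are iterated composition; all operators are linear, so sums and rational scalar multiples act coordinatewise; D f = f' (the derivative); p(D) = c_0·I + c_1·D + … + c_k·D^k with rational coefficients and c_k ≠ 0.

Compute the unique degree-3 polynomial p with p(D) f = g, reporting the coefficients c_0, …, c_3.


D^0 f = (1/2)x^3 + (3/2)x^2 + 4
D^1 f = (3/2)x^2 + 3x
D^2 f = 3x + 3
D^3 f = 3
matching coefficients of g against c_0 f + c_1 Df + … from the top degree down determines the c_i
solution: c_0 = -1, c_1 = -1/2, c_2 = -1, c_3 = -4

p(D) = -I − (1/2)·D − D^2 − 4·D^3, i.e. c_0 = -1, c_1 = -1/2, c_2 = -1, c_3 = -4


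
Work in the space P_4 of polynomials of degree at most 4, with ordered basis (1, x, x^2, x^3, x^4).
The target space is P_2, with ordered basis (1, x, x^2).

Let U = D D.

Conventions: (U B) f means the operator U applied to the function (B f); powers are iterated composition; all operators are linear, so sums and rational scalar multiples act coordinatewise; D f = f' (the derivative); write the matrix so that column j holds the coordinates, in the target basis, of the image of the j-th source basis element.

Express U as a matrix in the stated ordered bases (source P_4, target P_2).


the matrix is [[0, 0, 2, 0, 0]; [0, 0, 0, 6, 0]; [0, 0, 0, 0, 12]] (rows listed top to bottom)

image of 1: 0
image of x: 0
image of x^2: 2
image of x^3: 6x
image of x^4: 12x^2
each image's coordinates form column j of the matrix


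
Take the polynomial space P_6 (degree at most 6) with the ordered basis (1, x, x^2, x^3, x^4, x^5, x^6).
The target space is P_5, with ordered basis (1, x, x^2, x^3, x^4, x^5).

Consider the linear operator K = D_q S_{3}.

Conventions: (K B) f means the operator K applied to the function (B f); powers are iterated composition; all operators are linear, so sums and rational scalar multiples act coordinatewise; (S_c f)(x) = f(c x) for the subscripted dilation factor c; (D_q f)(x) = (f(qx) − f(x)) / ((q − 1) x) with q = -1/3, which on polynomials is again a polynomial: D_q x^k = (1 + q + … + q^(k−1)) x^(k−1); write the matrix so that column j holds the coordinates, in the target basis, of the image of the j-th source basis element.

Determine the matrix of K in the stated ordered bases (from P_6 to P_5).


the matrix is [[0, 3, 0, 0, 0, 0, 0]; [0, 0, 6, 0, 0, 0, 0]; [0, 0, 0, 21, 0, 0, 0]; [0, 0, 0, 0, 60, 0, 0]; [0, 0, 0, 0, 0, 183, 0]; [0, 0, 0, 0, 0, 0, 546]] (rows listed top to bottom)

image of 1: 0
image of x: 3
image of x^2: 6x
image of x^3: 21x^2
image of x^4: 60x^3
image of x^5: 183x^4
image of x^6: 546x^5
each image's coordinates form column j of the matrix


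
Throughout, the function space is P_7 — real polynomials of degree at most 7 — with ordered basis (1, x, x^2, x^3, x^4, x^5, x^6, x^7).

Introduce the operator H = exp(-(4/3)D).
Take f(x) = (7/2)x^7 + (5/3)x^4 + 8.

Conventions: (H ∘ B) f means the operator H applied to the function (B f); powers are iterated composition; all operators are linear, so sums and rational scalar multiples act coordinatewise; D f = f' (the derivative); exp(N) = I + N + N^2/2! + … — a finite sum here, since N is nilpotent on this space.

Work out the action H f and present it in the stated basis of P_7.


order-1 term: -(98/3)x^6 - (80/9)x^3
order-2 term: (392/3)x^5 + (160/9)x^2
order-3 term: -(7840/27)x^4 - (1280/81)x
order-4 term: (31360/81)x^3 + 1280/243
order-5 term: -(25088/81)x^2
order-6 term: (100352/729)x
order-7 term: -57344/2187
the series for exp(-(4/3)D) f terminates at order 7
exp(-(4/3)D) f = (7/2)x^7 - (98/3)x^6 + (392/3)x^5 - (7795/27)x^4 + (30640/81)x^3 - (23648/81)x^2 + (88832/729)x - 28328/2187

the image equals g(x) = (7/2)x^7 - (98/3)x^6 + (392/3)x^5 - (7795/27)x^4 + (30640/81)x^3 - (23648/81)x^2 + (88832/729)x - 28328/2187


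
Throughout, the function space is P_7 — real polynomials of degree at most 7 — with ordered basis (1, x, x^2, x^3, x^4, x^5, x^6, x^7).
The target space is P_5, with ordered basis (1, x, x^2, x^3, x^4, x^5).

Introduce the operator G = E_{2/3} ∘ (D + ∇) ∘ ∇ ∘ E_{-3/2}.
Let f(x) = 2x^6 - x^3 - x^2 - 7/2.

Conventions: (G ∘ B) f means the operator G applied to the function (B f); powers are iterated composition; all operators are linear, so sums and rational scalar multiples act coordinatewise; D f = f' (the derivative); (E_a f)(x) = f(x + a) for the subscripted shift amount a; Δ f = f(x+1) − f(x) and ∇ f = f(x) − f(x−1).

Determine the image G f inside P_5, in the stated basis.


g(x) = 120x^4 - 760x^3 + 1940x^2 - (21238/9)x + 61679/54

E_{-3/2} f = 2x^6 - 18x^5 + (135/2)x^4 - 136x^3 + (1243/8)x^2 - (759/8)x + 653/32
∇ E_{-3/2} f = 12x^5 - 120x^4 + 490x^3 - 1023x^2 + (4363/4)x - 1895/4
D (∇ ∘ E_{-3/2}) f = 60x^4 - 480x^3 + 1470x^2 - 2046x + 4363/4
∇ (∇ ∘ E_{-3/2}) f = 60x^4 - 600x^3 + 2310x^2 - 4056x + 10943/4
(D + ∇) (∇ ∘ E_{-3/2}) f = 120x^4 - 1080x^3 + 3780x^2 - 6102x + 7653/2
E_{2/3} (D + ∇) (∇ ∘ E_{-3/2}) f = 120x^4 - 760x^3 + 1940x^2 - (21238/9)x + 61679/54


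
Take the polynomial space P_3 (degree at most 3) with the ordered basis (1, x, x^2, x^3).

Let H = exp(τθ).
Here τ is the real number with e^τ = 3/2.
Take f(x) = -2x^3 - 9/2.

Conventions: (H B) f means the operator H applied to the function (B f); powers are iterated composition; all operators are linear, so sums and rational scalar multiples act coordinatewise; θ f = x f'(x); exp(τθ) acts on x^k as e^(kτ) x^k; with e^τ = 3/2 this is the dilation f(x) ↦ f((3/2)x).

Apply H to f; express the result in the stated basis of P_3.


exp(τθ) x^k = e^(kτ) x^k; with e^τ = 3/2 this sends x^k to (3/2)^k x^k
x^3 ↦ 27/8 x^3
applying this coordinatewise to f: exp(τθ) f = -(27/4)x^3 - 9/2

the image equals g(x) = -(27/4)x^3 - 9/2


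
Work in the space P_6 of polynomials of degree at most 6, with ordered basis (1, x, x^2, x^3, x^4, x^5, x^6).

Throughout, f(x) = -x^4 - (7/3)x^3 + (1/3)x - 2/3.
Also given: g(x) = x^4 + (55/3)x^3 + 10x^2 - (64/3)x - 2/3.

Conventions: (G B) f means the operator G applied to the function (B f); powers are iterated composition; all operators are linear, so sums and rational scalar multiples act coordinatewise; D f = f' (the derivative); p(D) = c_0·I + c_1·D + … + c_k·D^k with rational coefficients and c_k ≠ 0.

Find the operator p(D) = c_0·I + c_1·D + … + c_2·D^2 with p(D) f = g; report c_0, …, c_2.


p(D) = -I − 4·D + (3/2)·D^2, i.e. c_0 = -1, c_1 = -4, c_2 = 3/2

D^0 f = -x^4 - (7/3)x^3 + (1/3)x - 2/3
D^1 f = -4x^3 - 7x^2 + 1/3
D^2 f = -12x^2 - 14x
matching coefficients of g against c_0 f + c_1 Df + … from the top degree down determines the c_i
solution: c_0 = -1, c_1 = -4, c_2 = 3/2


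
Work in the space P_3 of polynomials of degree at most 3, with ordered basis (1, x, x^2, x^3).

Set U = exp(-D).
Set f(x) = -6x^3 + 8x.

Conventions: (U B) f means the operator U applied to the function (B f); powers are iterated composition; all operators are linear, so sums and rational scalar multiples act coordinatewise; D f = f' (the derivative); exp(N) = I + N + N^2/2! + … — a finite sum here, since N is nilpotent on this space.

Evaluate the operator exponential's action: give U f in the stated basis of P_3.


order-1 term: 18x^2 - 8
order-2 term: -18x
order-3 term: 6
the series for exp(-D) f terminates at order 3
exp(-D) f = -6x^3 + 18x^2 - 10x - 2

g(x) = -6x^3 + 18x^2 - 10x - 2


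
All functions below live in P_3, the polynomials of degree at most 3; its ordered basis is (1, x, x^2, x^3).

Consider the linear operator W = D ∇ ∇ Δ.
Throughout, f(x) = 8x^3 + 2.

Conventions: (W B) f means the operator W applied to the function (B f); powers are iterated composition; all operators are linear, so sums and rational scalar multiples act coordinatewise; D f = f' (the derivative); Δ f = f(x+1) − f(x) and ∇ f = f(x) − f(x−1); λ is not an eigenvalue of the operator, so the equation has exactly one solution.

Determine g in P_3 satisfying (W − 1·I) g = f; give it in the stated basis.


the result is g(x) = -8x^3 - 2

write g with unknown coordinates in the stated basis and equate coefficients in (W − 1·I) g = f
solving from the highest basis element down gives g = -8x^3 - 2
check: W g = 0
so W g − 1·g = 8x^3 + 2 = f ✓


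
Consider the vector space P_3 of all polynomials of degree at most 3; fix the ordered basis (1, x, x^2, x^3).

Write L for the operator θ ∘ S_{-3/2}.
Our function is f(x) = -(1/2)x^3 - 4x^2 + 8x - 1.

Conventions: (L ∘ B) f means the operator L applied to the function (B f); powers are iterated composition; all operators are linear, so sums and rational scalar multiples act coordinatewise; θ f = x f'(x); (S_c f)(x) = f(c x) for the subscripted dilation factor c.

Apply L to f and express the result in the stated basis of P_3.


S_{-3/2} f = (27/16)x^3 - 9x^2 - 12x - 1
θ S_{-3/2} f = (81/16)x^3 - 18x^2 - 12x

g(x) = (81/16)x^3 - 18x^2 - 12x


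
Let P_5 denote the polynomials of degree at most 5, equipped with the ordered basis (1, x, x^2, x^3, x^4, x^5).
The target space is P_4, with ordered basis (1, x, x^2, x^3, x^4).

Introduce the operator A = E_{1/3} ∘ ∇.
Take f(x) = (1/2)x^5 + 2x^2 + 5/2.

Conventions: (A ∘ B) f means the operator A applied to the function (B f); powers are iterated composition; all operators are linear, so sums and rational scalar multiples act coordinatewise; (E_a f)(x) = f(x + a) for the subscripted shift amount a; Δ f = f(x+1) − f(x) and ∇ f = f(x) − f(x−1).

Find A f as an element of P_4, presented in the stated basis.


∇ f = (5/2)x^4 - 5x^3 + 5x^2 + (3/2)x - 3/2
E_{1/3} ∇ f = (5/2)x^4 - (5/3)x^3 + (5/3)x^2 + (191/54)x - 97/162

the result is g(x) = (5/2)x^4 - (5/3)x^3 + (5/3)x^2 + (191/54)x - 97/162


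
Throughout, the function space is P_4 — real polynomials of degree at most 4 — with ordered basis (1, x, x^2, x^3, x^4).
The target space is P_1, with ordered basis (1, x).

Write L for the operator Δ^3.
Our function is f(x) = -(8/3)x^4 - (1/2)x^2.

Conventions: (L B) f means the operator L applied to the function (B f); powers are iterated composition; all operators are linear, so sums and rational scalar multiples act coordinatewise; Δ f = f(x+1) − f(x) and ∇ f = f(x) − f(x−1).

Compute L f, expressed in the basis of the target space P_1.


the image equals g(x) = -64x - 96

Δ f = -(32/3)x^3 - 16x^2 - (35/3)x - 19/6
Δ Δ f = -32x^2 - 64x - 115/3
Δ Δ Δ f = -64x - 96
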